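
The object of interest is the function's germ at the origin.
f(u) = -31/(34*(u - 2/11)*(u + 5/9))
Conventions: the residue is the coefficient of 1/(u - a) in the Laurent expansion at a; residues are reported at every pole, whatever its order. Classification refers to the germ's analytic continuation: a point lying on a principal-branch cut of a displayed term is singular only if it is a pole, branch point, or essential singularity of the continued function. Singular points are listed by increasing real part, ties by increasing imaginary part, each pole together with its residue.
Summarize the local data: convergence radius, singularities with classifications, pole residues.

Denominator factor (u + 5/9): pole of order 1 at -5/9, modulus 5/9.
Denominator factor (u - 2/11): pole of order 1 at 2/11, modulus 2/11.
The radius of convergence is the smallest modulus among the singular points: 2/11.
At the order-1 pole -5/9 set g(u) = (u - (-5/9))*f(u) = -31/(34*(u - 2/11)).
Simple pole: residue = g(a) at a = -5/9, which is 3069/2482.
At the order-1 pole 2/11 set g(u) = (u - (2/11))*f(u) = -31/(34*(u + 5/9)).
Simple pole: residue = g(a) at a = 2/11, which is -3069/2482.
List the singular points by increasing real part (a conjugate pair: the negative imaginary part first).

Radius of convergence at 0: 2/11.
At -5/9: a pole of order 1; residue 3069/2482.
At 2/11: a pole of order 1; residue -3069/2482.


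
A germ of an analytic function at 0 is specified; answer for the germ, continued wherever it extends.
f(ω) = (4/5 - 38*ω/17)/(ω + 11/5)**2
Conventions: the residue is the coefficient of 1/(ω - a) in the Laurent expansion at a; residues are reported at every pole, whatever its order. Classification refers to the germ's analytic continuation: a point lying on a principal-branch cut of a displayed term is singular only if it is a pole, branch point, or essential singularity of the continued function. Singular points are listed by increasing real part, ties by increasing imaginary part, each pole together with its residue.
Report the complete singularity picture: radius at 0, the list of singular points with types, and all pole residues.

Radius of convergence at 0: 11/5.
At -11/5: a pole of order 2; residue -38/17.

Denominator factor (ω + 11/5)^2: pole of order 2 at -11/5, modulus 11/5.
The radius of convergence is the smallest modulus among the singular points: 11/5.
At the order-2 pole -11/5 set g(ω) = (ω - (-11/5))^2*f(ω) = 4/5 - 38*ω/17.
Order-2 pole: residue = g'(a); g'(-11/5) = -38/17, so the residue is -38/17.


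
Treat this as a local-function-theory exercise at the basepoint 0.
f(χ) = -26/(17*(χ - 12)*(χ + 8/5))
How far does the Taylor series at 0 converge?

The radius of convergence is 8/5.

Denominator factor (χ - 12): pole of order 1 at 12, modulus 12.
Denominator factor (χ + 8/5): pole of order 1 at -8/5, modulus 8/5.
The radius of convergence is the smallest modulus among the singular points: 8/5.


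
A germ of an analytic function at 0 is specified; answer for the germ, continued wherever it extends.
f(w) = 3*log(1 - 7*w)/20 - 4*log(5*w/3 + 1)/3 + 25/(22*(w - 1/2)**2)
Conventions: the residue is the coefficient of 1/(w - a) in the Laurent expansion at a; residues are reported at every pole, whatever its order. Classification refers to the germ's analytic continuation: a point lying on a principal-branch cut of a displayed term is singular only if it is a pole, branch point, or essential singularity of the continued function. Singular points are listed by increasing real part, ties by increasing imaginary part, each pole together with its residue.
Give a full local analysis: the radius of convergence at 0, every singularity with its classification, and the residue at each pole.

Denominator factor (w - 1/2)^2: pole of order 2 at 1/2, modulus 1/2.
Branch term (-4/3)*log(1 - w/(-3/5)): its argument vanishes at w = -3/5, a logarithmic branch point, modulus 3/5.
Branch term (3/20)*log(1 - w/(1/7)): its argument vanishes at w = 1/7, a logarithmic branch point, modulus 1/7.
The radius of convergence is the smallest modulus among the singular points: 1/7.
The branch terms are analytic at 1/2 and contribute nothing to the residue; only the rational part matters.
At the order-2 pole 1/2 set g(w) = (w - (1/2))^2*(rational part) = 25/22.
Order-2 pole: residue = g'(a); g'(1/2) = 0, so the residue is 0.
List the singular points by increasing real part (a conjugate pair: the negative imaginary part first).

Radius of convergence at 0: 1/7.
At -3/5: a logarithmic branch point.
At 1/7: a logarithmic branch point.
At 1/2: a pole of order 2; residue 0.


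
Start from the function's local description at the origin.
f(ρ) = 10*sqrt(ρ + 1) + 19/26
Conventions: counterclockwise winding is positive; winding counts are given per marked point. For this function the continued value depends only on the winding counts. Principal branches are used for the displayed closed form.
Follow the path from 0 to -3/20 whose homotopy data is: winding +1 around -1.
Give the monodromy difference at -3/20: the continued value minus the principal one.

The rational part is single-valued and drops out of the difference; each branch term changes only by its own monodromy.
(10)*sqrt(1 - ρ/(-1)): winding +1 is odd, the square root flips sign, contributing -2*(10)*sqrt(1 - (-3/20)/(-1)) = -2*(10)*sqrt(17/20) = -(2)*sqrt(85).
Summing the contributions at ρ = -3/20 gives -(2)*sqrt(85).

Continued minus principal equals -(2)*sqrt(85).


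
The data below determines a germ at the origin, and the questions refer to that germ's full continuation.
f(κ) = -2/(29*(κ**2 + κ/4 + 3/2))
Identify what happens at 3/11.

Denominator factors: κ**2 + κ/4 + 3/2 = 795/484 at κ = 3/11 — none vanishes.
So the germ continues analytically to 3/11.

The point is a regular point.


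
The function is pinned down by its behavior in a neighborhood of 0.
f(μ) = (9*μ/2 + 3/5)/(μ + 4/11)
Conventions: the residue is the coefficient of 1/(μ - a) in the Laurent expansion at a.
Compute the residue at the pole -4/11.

The residue is -57/55.

At the order-1 pole -4/11 set g(μ) = (μ - (-4/11))*f(μ) = 9*μ/2 + 3/5.
Simple pole: residue = g(a) at a = -4/11, which is -57/55.


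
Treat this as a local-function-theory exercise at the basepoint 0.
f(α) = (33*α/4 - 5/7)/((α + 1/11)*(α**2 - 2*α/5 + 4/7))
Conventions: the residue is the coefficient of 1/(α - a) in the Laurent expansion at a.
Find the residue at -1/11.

At the order-1 pole -1/11 set g(α) = (α - (-1/11))*f(α) = (33*α/4 - 5/7)/(α**2 - 2*α/5 + 4/7).
Simple pole: residue = g(a) at a = -1/11, which is -24805/10436.

The residue is -24805/10436.


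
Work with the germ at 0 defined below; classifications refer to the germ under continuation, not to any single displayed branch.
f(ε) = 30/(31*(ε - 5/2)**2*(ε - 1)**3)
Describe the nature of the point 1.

The denominator factor ε - 1 vanishes at 1 and appears to the power 3; the numerator there equals 30/31, nonzero, and no other factor vanishes.
Hence a pole whose order is the multiplicity, 3.

The point is a pole of order 3.


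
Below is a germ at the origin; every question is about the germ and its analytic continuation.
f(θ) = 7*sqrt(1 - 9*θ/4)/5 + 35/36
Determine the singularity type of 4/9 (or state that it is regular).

The term (7/5)*sqrt(1 - θ/(4/9)) has argument 1 - 4/9/(4/9) = 0 at 4/9: a square-root (algebraic, two-sheeted) branch point; the remaining terms are analytic or single-valued there.

The point is an algebraic (square-root) branch point.


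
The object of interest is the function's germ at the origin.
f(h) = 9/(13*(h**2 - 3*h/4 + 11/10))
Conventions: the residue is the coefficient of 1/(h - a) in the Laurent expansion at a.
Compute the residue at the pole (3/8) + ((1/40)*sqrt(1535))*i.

The residue is -((36/3991)*sqrt(1535))*i.

The factor h**2 - 3*h/4 + 11/10 splits as (h - a)(h - a') with a = (3/8) + ((1/40)*sqrt(1535))*i, a' = (3/8) - ((1/40)*sqrt(1535))*i. At the order-1 pole a set g(h) = (h - a)*f(h) = [9/13] / (h - a').
Simple pole: residue = g(a) at a = (3/8) + ((1/40)*sqrt(1535))*i, which is -((36/3991)*sqrt(1535))*i.


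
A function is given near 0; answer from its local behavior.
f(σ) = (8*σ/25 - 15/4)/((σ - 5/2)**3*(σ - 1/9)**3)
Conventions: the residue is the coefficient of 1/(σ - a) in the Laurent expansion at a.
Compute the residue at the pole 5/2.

At the order-3 pole 5/2 set g(σ) = (σ - (5/2))^3*f(σ) = (8*σ/25 - 15/4)/(σ - 1/9)**3.
Order-3 pole: residue = g''(a)/2; g''(5/2) = -1888938144/3675211075, so the residue is -944469072/3675211075.

The residue is -944469072/3675211075.


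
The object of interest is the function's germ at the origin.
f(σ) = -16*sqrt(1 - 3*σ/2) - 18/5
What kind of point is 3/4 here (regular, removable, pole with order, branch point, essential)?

The point is a regular point.

There is no denominator, hence no pole anywhere.
Branch term sqrt(1 - σ/(2/3)): argument at 3/4 is -1/8, nonzero, so 3/4 is not its branch point (a point on a principal cut is still regular for the continued germ).
So the germ continues analytically to 3/4.


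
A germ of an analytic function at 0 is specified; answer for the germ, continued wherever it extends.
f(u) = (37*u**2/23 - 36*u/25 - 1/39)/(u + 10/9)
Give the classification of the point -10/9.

The denominator factor u + 10/9 vanishes at -10/9 and appears to the power 1; the numerator there equals 431147/121095, nonzero, and no other factor vanishes.
Hence a pole whose order is the multiplicity, 1.

The point is a pole of order 1.


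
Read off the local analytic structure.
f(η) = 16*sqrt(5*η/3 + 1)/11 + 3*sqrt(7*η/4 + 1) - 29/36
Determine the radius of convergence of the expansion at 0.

Branch term (16/11)*sqrt(1 - η/(-3/5)): its argument vanishes at η = -3/5, a square-root branch point, modulus 3/5.
Branch term (3)*sqrt(1 - η/(-4/7)): its argument vanishes at η = -4/7, a square-root branch point, modulus 4/7.
The radius of convergence is the smallest modulus among the singular points: 4/7.

The radius of convergence is 4/7.


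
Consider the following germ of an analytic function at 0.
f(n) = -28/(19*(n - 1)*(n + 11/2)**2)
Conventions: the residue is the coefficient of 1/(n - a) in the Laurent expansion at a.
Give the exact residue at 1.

The residue is -112/3211.

At the order-1 pole 1 set g(n) = (n - (1))*f(n) = -28/(19*(n + 11/2)**2).
Simple pole: residue = g(a) at a = 1, which is -112/3211.


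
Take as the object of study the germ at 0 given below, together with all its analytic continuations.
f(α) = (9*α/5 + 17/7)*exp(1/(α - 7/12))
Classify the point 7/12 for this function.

The point is an essential singularity.

The exponent 1/(α - (7/12)) has a pole at 7/12, so exp(1/(α - (7/12))) takes every nonzero value near it: an essential singularity (not a pole of any order).


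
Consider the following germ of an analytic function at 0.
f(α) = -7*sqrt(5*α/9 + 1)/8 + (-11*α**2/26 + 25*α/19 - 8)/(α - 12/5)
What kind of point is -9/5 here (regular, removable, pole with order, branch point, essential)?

The point is an algebraic (square-root) branch point.

The term (-7/8)*sqrt(1 - α/(-9/5)) has argument 1 - -9/5/(-9/5) = 0 at -9/5: a square-root (algebraic, two-sheeted) branch point; the remaining terms are analytic or single-valued there.


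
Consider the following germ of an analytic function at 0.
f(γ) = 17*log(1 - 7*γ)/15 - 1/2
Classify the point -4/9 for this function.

There is no denominator, hence no pole anywhere.
Branch term log(1 - γ/(1/7)): argument at -4/9 is 37/9, nonzero, so -4/9 is not its branch point (a point on a principal cut is still regular for the continued germ).
So the germ continues analytically to -4/9.

The point is a regular point.


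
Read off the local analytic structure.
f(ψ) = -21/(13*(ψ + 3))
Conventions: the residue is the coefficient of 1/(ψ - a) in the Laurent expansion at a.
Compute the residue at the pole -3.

At the order-1 pole -3 set g(ψ) = (ψ - (-3))*f(ψ) = -21/13.
Simple pole: residue = g(a) at a = -3, which is -21/13.

The residue is -21/13.


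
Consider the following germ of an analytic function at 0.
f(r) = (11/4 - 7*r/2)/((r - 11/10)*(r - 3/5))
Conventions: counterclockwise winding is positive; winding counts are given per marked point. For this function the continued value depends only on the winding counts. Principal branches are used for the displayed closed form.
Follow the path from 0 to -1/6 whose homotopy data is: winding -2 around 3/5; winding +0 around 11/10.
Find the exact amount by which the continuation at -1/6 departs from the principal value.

The function is rational, hence single-valued: continuing it around any pole returns the same value, so the difference is 0.

Continued minus principal equals 0.


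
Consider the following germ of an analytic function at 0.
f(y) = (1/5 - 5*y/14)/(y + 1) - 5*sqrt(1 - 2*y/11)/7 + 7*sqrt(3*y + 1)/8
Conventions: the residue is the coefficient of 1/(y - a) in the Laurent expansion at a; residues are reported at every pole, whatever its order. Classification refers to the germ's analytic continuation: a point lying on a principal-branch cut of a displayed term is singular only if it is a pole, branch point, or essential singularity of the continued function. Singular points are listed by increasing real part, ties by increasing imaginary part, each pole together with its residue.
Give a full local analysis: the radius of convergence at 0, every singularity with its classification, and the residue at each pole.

Denominator factor (y + 1): pole of order 1 at -1, modulus 1.
Branch term (-5/7)*sqrt(1 - y/(11/2)): its argument vanishes at y = 11/2, a square-root branch point, modulus 11/2.
Branch term (7/8)*sqrt(1 - y/(-1/3)): its argument vanishes at y = -1/3, a square-root branch point, modulus 1/3.
The radius of convergence is the smallest modulus among the singular points: 1/3.
The branch terms are analytic at -1 and contribute nothing to the residue; only the rational part matters.
At the order-1 pole -1 set g(y) = (y - (-1))*(rational part) = 1/5 - 5*y/14.
Simple pole: residue = g(a) at a = -1, which is 39/70.
List the singular points by increasing real part (a conjugate pair: the negative imaginary part first).

Radius of convergence at 0: 1/3.
At -1: a pole of order 1; residue 39/70.
At -1/3: an algebraic (square-root) branch point.
At 11/2: an algebraic (square-root) branch point.


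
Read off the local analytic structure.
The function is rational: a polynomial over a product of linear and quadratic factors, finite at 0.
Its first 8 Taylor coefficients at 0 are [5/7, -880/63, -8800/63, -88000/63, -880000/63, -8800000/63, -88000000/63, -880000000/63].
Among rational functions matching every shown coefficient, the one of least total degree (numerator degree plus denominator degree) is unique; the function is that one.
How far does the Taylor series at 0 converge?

No rational of total degree below 2 reproduces all 8 coefficients; solving the [1/1] Pade equations on them gives f(r) = (19*r/9 - 1/14)/(r - 1/10), whose expansion matches every shown term.
Denominator factor (r - 1/10): pole of order 1 at 1/10, modulus 1/10.
The radius of convergence is the smallest modulus among the singular points: 1/10.

The radius of convergence is 1/10.


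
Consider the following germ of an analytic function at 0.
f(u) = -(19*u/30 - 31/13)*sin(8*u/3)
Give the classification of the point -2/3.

There is no denominator, hence no pole anywhere.
The factor -sin(8*u/3) is entire.
So the germ continues analytically to -2/3.

The point is a regular point.


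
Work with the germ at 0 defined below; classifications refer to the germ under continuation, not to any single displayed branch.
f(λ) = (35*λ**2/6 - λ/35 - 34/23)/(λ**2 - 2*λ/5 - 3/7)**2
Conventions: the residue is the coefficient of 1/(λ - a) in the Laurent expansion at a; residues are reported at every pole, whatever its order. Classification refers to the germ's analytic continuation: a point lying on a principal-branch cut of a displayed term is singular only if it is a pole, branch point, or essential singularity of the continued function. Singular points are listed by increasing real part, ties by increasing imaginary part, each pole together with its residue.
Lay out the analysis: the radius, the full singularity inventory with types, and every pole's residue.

Radius of convergence at 0: -1/5 + (1/35)*sqrt(574).
At 1/5 - (1/35)*sqrt(574): a pole of order 2; residue -(160355/1237216)*sqrt(574).
At 1/5 + (1/35)*sqrt(574): a pole of order 2; residue (160355/1237216)*sqrt(574).

Denominator factor (λ**2 - 2*λ/5 - 3/7)^2: discriminant 328/175, real irrational roots 1/5 + (1/35)*sqrt(574) and 1/5 - (1/35)*sqrt(574); poles of order 2, moduli 1/5 + (1/35)*sqrt(574) and -1/5 + (1/35)*sqrt(574).
The radius of convergence is the smallest modulus among the singular points: -1/5 + (1/35)*sqrt(574).
The factor λ**2 - 2*λ/5 - 3/7 splits as (λ - a)(λ - a') with a = 1/5 - (1/35)*sqrt(574), a' = 1/5 + (1/35)*sqrt(574). At the order-2 pole a set g(λ) = (λ - a)^2*f(λ) = [35*λ**2/6 - λ/35 - 34/23] / (λ - a')^2.
Order-2 pole: residue = g'(a); g'(1/5 - (1/35)*sqrt(574)) = -(160355/1237216)*sqrt(574), so the residue is -(160355/1237216)*sqrt(574).
The factor λ**2 - 2*λ/5 - 3/7 splits as (λ - a)(λ - a') with a = 1/5 + (1/35)*sqrt(574), a' = 1/5 - (1/35)*sqrt(574). At the order-2 pole a set g(λ) = (λ - a)^2*f(λ) = [35*λ**2/6 - λ/35 - 34/23] / (λ - a')^2.
Order-2 pole: residue = g'(a); g'(1/5 + (1/35)*sqrt(574)) = (160355/1237216)*sqrt(574), so the residue is (160355/1237216)*sqrt(574).
List the singular points by increasing real part (a conjugate pair: the negative imaginary part first).


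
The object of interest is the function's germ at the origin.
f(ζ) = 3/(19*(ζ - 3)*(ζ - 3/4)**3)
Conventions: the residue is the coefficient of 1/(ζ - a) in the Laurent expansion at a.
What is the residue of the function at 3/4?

The residue is -64/4617.

At the order-3 pole 3/4 set g(ζ) = (ζ - (3/4))^3*f(ζ) = 3/(19*(ζ - 3)).
Order-3 pole: residue = g''(a)/2; g''(3/4) = -128/4617, so the residue is -64/4617.


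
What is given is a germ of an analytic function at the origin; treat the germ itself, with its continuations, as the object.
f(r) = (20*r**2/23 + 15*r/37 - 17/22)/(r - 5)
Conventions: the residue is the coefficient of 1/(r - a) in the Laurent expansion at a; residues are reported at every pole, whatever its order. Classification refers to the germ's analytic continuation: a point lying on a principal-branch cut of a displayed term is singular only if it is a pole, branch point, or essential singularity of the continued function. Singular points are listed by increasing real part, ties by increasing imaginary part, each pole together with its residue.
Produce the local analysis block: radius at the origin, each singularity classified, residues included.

Denominator factor (r - 5): pole of order 1 at 5, modulus 5.
The radius of convergence is the smallest modulus among the singular points: 5.
At the order-1 pole 5 set g(r) = (r - (5))*f(r) = 20*r**2/23 + 15*r/37 - 17/22.
Simple pole: residue = g(a) at a = 5, which is 430483/18722.

Radius of convergence at 0: 5.
At 5: a pole of order 1; residue 430483/18722.


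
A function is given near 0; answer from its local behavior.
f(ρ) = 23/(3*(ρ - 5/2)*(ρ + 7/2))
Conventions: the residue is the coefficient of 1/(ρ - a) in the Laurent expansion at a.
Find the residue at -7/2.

The residue is -23/18.

At the order-1 pole -7/2 set g(ρ) = (ρ - (-7/2))*f(ρ) = 23/(3*(ρ - 5/2)).
Simple pole: residue = g(a) at a = -7/2, which is -23/18.


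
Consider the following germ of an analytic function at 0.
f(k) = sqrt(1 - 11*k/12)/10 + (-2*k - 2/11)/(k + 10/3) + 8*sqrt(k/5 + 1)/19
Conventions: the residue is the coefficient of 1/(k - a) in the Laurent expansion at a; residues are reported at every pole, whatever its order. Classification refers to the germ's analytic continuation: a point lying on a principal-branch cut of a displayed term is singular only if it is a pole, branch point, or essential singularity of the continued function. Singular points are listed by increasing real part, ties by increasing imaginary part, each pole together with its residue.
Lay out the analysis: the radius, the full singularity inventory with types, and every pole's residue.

Denominator factor (k + 10/3): pole of order 1 at -10/3, modulus 10/3.
Branch term (1/10)*sqrt(1 - k/(12/11)): its argument vanishes at k = 12/11, a square-root branch point, modulus 12/11.
Branch term (8/19)*sqrt(1 - k/(-5)): its argument vanishes at k = -5, a square-root branch point, modulus 5.
The radius of convergence is the smallest modulus among the singular points: 12/11.
The branch terms are analytic at -10/3 and contribute nothing to the residue; only the rational part matters.
At the order-1 pole -10/3 set g(k) = (k - (-10/3))*(rational part) = -2*k - 2/11.
Simple pole: residue = g(a) at a = -10/3, which is 214/33.
List the singular points by increasing real part (a conjugate pair: the negative imaginary part first).

Radius of convergence at 0: 12/11.
At -5: an algebraic (square-root) branch point.
At -10/3: a pole of order 1; residue 214/33.
At 12/11: an algebraic (square-root) branch point.


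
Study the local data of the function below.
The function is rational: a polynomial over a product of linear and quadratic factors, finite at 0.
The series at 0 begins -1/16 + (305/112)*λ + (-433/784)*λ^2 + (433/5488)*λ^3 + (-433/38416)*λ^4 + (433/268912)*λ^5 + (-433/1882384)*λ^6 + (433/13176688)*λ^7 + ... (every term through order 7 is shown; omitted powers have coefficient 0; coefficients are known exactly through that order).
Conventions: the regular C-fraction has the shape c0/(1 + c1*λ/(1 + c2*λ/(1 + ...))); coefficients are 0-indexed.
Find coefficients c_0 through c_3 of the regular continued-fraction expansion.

The regular C-fraction coefficients are [-1/16, 305/7, -92592/2135, 3464/12355245].

Taylor coefficients (read off): a_0 = -1/16, a_1 = 305/112, a_2 = -433/784, a_3 = 433/5488.
c0 = a_0 = -1/16. Peel one level at a time: if S = 1 + c*λ/S' with S'(0) = 1, then c is the λ-coefficient of S and S' = c*λ/(S - 1).
S_1 = c0/f = 1 + (305/7)*λ + (92592/49)*λ^2 + ...; c1 = 305/7.
S_2 = c1*λ/(S_1 - 1) = 1 + (-92592/2135)*λ + (55424/4558225)*λ^2 + ...; c2 = -92592/2135.
S_3 = c2*λ/(S_2 - 1) = 1 + (3464/12355245)*λ + ...; c3 = 3464/12355245.


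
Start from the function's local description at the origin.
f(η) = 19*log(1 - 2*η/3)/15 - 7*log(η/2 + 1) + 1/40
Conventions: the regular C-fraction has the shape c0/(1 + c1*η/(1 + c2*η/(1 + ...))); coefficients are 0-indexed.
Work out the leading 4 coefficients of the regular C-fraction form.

Taylor coefficients (expand at 0): a_0 = 1/40, a_1 = -391/90, a_2 = 641/1080, a_3 = -4051/9720.
c0 = a_0 = 1/40. Peel one level at a time: if S = 1 + c*η/S' with S'(0) = 1, then c is the η-coefficient of S and S' = c*η/(S - 1).
S_1 = c0/f = 1 + (1564/9)*η + (2444173/81)*η^2 + ...; c1 = 1564/9.
S_2 = c1*η/(S_1 - 1) = 1 + (-2444173/14076)*η + (-5103121/66044592)*η^2 + ...; c2 = -2444173/14076.
S_3 = c2*η/(S_2 - 1) = 1 + (-5103121/11468059716)*η + ...; c3 = -5103121/11468059716.

The regular C-fraction coefficients are [1/40, 1564/9, -2444173/14076, -5103121/11468059716].


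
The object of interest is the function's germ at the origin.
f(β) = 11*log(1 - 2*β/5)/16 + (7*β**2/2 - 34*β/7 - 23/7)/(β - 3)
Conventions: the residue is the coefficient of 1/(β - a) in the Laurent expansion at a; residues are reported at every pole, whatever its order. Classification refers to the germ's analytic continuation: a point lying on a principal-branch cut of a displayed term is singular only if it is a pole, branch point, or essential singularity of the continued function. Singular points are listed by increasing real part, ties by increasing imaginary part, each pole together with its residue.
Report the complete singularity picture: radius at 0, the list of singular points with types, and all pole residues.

Radius of convergence at 0: 5/2.
At 5/2: a logarithmic branch point.
At 3: a pole of order 1; residue 191/14.

Denominator factor (β - 3): pole of order 1 at 3, modulus 3.
Branch term (11/16)*log(1 - β/(5/2)): its argument vanishes at β = 5/2, a logarithmic branch point, modulus 5/2.
The radius of convergence is the smallest modulus among the singular points: 5/2.
The branch term is analytic at 3 and contributes nothing to the residue; only the rational part matters.
At the order-1 pole 3 set g(β) = (β - (3))*(rational part) = 7*β**2/2 - 34*β/7 - 23/7.
Simple pole: residue = g(a) at a = 3, which is 191/14.
List the singular points by increasing real part (a conjugate pair: the negative imaginary part first).


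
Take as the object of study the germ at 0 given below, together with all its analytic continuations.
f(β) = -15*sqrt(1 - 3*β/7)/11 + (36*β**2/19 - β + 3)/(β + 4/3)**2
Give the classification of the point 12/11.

Denominator factors: β + 4/3 = 80/33 at β = 12/11 — none vanishes.
Branch term sqrt(1 - β/(7/3)): argument at 12/11 is 41/77, nonzero, so 12/11 is not its branch point (a point on a principal cut is still regular for the continued germ).
So the germ continues analytically to 12/11.

The point is a regular point.


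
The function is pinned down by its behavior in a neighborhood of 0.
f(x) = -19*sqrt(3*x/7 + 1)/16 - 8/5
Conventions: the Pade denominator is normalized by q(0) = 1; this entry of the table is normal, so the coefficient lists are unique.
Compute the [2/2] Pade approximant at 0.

The Pade approximant has numerator coefficients [-223/80, -2577/2240, -5427/62720]; denominator coefficients [1, 9/28, 9/784].

Taylor coefficients needed (expand at 0): a_0 = -223/80, a_1 = -57/224, a_2 = 171/6272, a_3 = -513/87808, a_4 = 7695/4917248.
Write the denominator as Q(x) = 1 + q1*x + q2*x^2. Requiring Q*f - P = O(x^5) with deg P <= 2 kills the coefficients of x^3..x^4 in Q*f:
  x^3: a_3 + q1*a_2 + q2*a_1 = 0, i.e. -513/87808 + (171/6272)*q1 + (-57/224)*q2 = 0.
  x^4: a_4 + q1*a_3 + q2*a_2 = 0, i.e. 7695/4917248 + (-513/87808)*q1 + (171/6272)*q2 = 0.
Solving this linear system: q1 = 9/28, q2 = 9/784.
The numerator is Q*f truncated at degree 2: P0 = a_0 = -223/80; P1 = a_1 + q1*a_0 = -2577/2240; P2 = a_2 + q1*a_1 + q2*a_0 = -5427/62720.


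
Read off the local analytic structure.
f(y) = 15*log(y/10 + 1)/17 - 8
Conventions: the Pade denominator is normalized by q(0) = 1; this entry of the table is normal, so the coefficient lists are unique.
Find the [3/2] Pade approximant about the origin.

Taylor coefficients needed (expand at 0): a_0 = -8, a_1 = 3/34, a_2 = -3/680, a_3 = 1/3400, a_4 = -3/136000, a_5 = 3/1700000.
Write the denominator as Q(y) = 1 + q1*y + q2*y^2. Requiring Q*f - P = O(y^6) with deg P <= 3 kills the coefficients of y^4..y^5 in Q*f:
  y^4: a_4 + q1*a_3 + q2*a_2 = 0, i.e. -3/136000 + (1/3400)*q1 + (-3/680)*q2 = 0.
  y^5: a_5 + q1*a_4 + q2*a_3 = 0, i.e. 3/1700000 + (-3/136000)*q1 + (1/3400)*q2 = 0.
Solving this linear system: q1 = 3/25, q2 = 3/1000.
The numerator is Q*f truncated at degree 3: P0 = a_0 = -8; P1 = a_1 + q1*a_0 = -741/850; P2 = a_2 + q1*a_1 + q2*a_0 = -303/17000; P3 = a_3 + q1*a_2 + q2*a_1 = 1/34000.

The Pade approximant has numerator coefficients [-8, -741/850, -303/17000, 1/34000]; denominator coefficients [1, 3/25, 3/1000].


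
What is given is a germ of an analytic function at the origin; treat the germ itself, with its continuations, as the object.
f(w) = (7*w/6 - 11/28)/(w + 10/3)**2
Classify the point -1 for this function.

Denominator factors: w + 10/3 = 7/3 at w = -1 — none vanishes.
So the germ continues analytically to -1.

The point is a regular point.


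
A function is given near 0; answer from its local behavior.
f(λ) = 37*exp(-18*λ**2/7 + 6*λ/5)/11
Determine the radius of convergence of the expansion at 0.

The radius of convergence is infinite.

The factor exp(-18*λ**2/7 + 6*λ/5) is entire and contributes no finite singular point.
The polynomial part has no poles.
No finite singular points: the Taylor series at 0 converges everywhere.


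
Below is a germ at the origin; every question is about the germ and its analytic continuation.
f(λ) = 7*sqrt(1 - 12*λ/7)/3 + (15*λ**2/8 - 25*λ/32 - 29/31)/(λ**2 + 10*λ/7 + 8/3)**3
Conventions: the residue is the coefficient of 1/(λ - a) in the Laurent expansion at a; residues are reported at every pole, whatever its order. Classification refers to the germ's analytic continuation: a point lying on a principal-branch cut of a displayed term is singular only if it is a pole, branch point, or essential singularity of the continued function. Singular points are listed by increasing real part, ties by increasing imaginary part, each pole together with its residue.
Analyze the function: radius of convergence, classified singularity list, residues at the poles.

Radius of convergence at 0: 7/12.
At (-5/7) - ((1/21)*sqrt(951))*i: a pole of order 3; residue ((867443913/505602766336)*sqrt(951))*i.
At (-5/7) + ((1/21)*sqrt(951))*i: a pole of order 3; residue -((867443913/505602766336)*sqrt(951))*i.
At 7/12: an algebraic (square-root) branch point.

Denominator factor (λ**2 + 10*λ/7 + 8/3)^3: discriminant -1268/147, complex-conjugate roots (-5/7) + ((1/21)*sqrt(951))*i and (-5/7) - ((1/21)*sqrt(951))*i; poles of order 3, moduli (2/3)*sqrt(6) and (2/3)*sqrt(6).
Branch term (7/3)*sqrt(1 - λ/(7/12)): its argument vanishes at λ = 7/12, a square-root branch point, modulus 7/12.
The radius of convergence is the smallest modulus among the singular points: 7/12.
The branch term is analytic at (-5/7) - ((1/21)*sqrt(951))*i and contributes nothing to the residue; only the rational part matters.
The factor λ**2 + 10*λ/7 + 8/3 splits as (λ - a)(λ - a') with a = (-5/7) - ((1/21)*sqrt(951))*i, a' = (-5/7) + ((1/21)*sqrt(951))*i. At the order-3 pole a set g(λ) = (λ - a)^3*(rational part) = [15*λ**2/8 - 25*λ/32 - 29/31] / (λ - a')^3.
Order-3 pole: residue = g''(a)/2; g''((-5/7) - ((1/21)*sqrt(951))*i) = ((867443913/252801383168)*sqrt(951))*i, so the residue is ((867443913/505602766336)*sqrt(951))*i.
The branch term is analytic at (-5/7) + ((1/21)*sqrt(951))*i and contributes nothing to the residue; only the rational part matters.
The factor λ**2 + 10*λ/7 + 8/3 splits as (λ - a)(λ - a') with a = (-5/7) + ((1/21)*sqrt(951))*i, a' = (-5/7) - ((1/21)*sqrt(951))*i. At the order-3 pole a set g(λ) = (λ - a)^3*(rational part) = [15*λ**2/8 - 25*λ/32 - 29/31] / (λ - a')^3.
Order-3 pole: residue = g''(a)/2; g''((-5/7) + ((1/21)*sqrt(951))*i) = -((867443913/252801383168)*sqrt(951))*i, so the residue is -((867443913/505602766336)*sqrt(951))*i.
List the singular points by increasing real part (a conjugate pair: the negative imaginary part first).


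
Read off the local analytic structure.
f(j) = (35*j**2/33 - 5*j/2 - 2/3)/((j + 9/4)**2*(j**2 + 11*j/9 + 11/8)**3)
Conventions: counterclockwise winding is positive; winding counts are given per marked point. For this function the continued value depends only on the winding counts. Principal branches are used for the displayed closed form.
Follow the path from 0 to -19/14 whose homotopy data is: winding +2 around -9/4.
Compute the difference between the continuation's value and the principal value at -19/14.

Continued minus principal equals 0.

The function is rational, hence single-valued: continuing it around any pole returns the same value, so the difference is 0.


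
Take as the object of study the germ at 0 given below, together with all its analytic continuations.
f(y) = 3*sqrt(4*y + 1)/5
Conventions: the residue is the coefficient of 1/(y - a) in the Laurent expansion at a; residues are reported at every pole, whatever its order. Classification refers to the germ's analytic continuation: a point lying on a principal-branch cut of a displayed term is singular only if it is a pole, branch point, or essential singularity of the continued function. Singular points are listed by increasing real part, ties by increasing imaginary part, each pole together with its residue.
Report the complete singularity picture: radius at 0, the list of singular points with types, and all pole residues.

Radius of convergence at 0: 1/4.
At -1/4: an algebraic (square-root) branch point.

Branch term (3/5)*sqrt(1 - y/(-1/4)): its argument vanishes at y = -1/4, a square-root branch point, modulus 1/4.
The radius of convergence is the smallest modulus among the singular points: 1/4.


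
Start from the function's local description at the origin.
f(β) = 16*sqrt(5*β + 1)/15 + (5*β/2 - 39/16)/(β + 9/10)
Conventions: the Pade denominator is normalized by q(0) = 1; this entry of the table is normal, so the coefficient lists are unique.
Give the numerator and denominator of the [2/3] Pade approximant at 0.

Taylor coefficients needed (expand at 0): a_0 = -197/120, a_1 = 913/108, a_2 = -4745/486, a_3 = 33850/2187, a_4 = -5350625/157464, a_5 = 283339375/2834352.
Write the denominator as Q(β) = 1 + q1*β + q2*β^2 + q3*β^3. Requiring Q*f - P = O(β^6) with deg P <= 2 kills the coefficients of β^3..β^5 in Q*f:
  β^3: a_3 + q1*a_2 + q2*a_1 + q3*a_0 = 0, i.e. 33850/2187 + (-4745/486)*q1 + (913/108)*q2 + (-197/120)*q3 = 0.
  β^4: a_4 + q1*a_3 + q2*a_2 + q3*a_1 = 0, i.e. -5350625/157464 + (33850/2187)*q1 + (-4745/486)*q2 + (913/108)*q3 = 0.
  β^5: a_5 + q1*a_4 + q2*a_3 + q3*a_2 = 0, i.e. 283339375/2834352 + (-5350625/157464)*q1 + (33850/2187)*q2 + (-4745/486)*q3 = 0.
Solving this linear system: q1 = 6149083/1315604, q2 = 2951808365/852511392, q3 = -229786075/426255696.
The numerator is Q*f truncated at degree 2: P0 = a_0 = -197/120; P1 = a_1 + q1*a_0 = 1109140361/1420852320; P2 = a_2 + q1*a_1 + q2*a_0 = 492369679235/20460273408.

The Pade approximant has numerator coefficients [-197/120, 1109140361/1420852320, 492369679235/20460273408]; denominator coefficients [1, 6149083/1315604, 2951808365/852511392, -229786075/426255696].


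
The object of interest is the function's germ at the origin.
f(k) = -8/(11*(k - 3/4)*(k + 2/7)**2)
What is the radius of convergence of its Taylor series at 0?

The radius of convergence is 2/7.

Denominator factor (k + 2/7)^2: pole of order 2 at -2/7, modulus 2/7.
Denominator factor (k - 3/4): pole of order 1 at 3/4, modulus 3/4.
The radius of convergence is the smallest modulus among the singular points: 2/7.


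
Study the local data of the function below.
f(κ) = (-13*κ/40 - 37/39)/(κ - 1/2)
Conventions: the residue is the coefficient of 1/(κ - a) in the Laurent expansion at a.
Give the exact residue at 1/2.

The residue is -3467/3120.

At the order-1 pole 1/2 set g(κ) = (κ - (1/2))*f(κ) = -13*κ/40 - 37/39.
Simple pole: residue = g(a) at a = 1/2, which is -3467/3120.


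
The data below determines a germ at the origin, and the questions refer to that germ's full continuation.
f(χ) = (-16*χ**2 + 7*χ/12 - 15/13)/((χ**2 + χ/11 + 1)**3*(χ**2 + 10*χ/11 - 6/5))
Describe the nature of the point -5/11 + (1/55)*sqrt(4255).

The point is a pole of order 1.

The denominator factor χ**2 + 10*χ/11 - 6/5 vanishes at -5/11 + (1/55)*sqrt(4255) and appears to the power 1; the numerator there equals -2570021/94380 + (1997/7260)*sqrt(4255), nonzero, and no other factor vanishes.
Hence a pole whose order is the multiplicity, 1.


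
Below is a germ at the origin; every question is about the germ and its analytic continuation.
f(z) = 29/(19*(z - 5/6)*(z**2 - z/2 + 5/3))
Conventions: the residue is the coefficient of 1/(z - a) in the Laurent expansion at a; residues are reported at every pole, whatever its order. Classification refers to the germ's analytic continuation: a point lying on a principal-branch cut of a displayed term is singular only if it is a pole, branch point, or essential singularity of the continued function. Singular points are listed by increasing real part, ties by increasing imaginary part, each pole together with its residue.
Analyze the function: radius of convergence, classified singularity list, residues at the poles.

Denominator factor (z - 5/6): pole of order 1 at 5/6, modulus 5/6.
Denominator factor (z**2 - z/2 + 5/3): discriminant -77/12, complex-conjugate roots (1/4) + ((1/12)*sqrt(231))*i and (1/4) - ((1/12)*sqrt(231))*i; poles of order 1, moduli (1/3)*sqrt(15) and (1/3)*sqrt(15).
The radius of convergence is the smallest modulus among the singular points: 5/6.
The factor z**2 - z/2 + 5/3 splits as (z - a)(z - a') with a = (1/4) - ((1/12)*sqrt(231))*i, a' = (1/4) + ((1/12)*sqrt(231))*i. At the order-1 pole a set g(z) = (z - a)*f(z) = [29/(19*(z - 5/6))] / (z - a').
Simple pole: residue = g(a) at a = (1/4) - ((1/12)*sqrt(231))*i, which is (-261/665) - ((87/7315)*sqrt(231))*i.
The factor z**2 - z/2 + 5/3 splits as (z - a)(z - a') with a = (1/4) + ((1/12)*sqrt(231))*i, a' = (1/4) - ((1/12)*sqrt(231))*i. At the order-1 pole a set g(z) = (z - a)*f(z) = [29/(19*(z - 5/6))] / (z - a').
Simple pole: residue = g(a) at a = (1/4) + ((1/12)*sqrt(231))*i, which is (-261/665) + ((87/7315)*sqrt(231))*i.
At the order-1 pole 5/6 set g(z) = (z - (5/6))*f(z) = 29/(19*(z**2 - z/2 + 5/3)).
Simple pole: residue = g(a) at a = 5/6, which is 522/665.
List the singular points by increasing real part (a conjugate pair: the negative imaginary part first).

Radius of convergence at 0: 5/6.
At (1/4) - ((1/12)*sqrt(231))*i: a pole of order 1; residue (-261/665) - ((87/7315)*sqrt(231))*i.
At (1/4) + ((1/12)*sqrt(231))*i: a pole of order 1; residue (-261/665) + ((87/7315)*sqrt(231))*i.
At 5/6: a pole of order 1; residue 522/665.


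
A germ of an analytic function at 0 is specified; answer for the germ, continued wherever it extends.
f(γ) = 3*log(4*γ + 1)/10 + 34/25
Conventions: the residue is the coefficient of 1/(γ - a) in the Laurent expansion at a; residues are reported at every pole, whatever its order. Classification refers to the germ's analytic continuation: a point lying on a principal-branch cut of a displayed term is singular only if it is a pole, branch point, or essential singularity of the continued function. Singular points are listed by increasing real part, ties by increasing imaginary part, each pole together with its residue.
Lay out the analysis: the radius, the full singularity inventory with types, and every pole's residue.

Branch term (3/10)*log(1 - γ/(-1/4)): its argument vanishes at γ = -1/4, a logarithmic branch point, modulus 1/4.
The radius of convergence is the smallest modulus among the singular points: 1/4.

Radius of convergence at 0: 1/4.
At -1/4: a logarithmic branch point.


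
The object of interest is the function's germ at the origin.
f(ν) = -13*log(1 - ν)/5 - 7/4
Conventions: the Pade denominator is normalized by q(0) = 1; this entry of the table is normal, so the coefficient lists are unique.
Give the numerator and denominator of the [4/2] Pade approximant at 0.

Taylor coefficients needed (expand at 0): a_0 = -7/4, a_1 = 13/5, a_2 = 13/10, a_3 = 13/15, a_4 = 13/20, a_5 = 13/25, a_6 = 13/30.
Write the denominator as Q(ν) = 1 + q1*ν + q2*ν^2. Requiring Q*f - P = O(ν^7) with deg P <= 4 kills the coefficients of ν^5..ν^6 in Q*f:
  ν^5: a_5 + q1*a_4 + q2*a_3 = 0, i.e. 13/25 + (13/20)*q1 + (13/15)*q2 = 0.
  ν^6: a_6 + q1*a_5 + q2*a_4 = 0, i.e. 13/30 + (13/25)*q1 + (13/20)*q2 = 0.
Solving this linear system: q1 = -4/3, q2 = 2/5.
The numerator is Q*f truncated at degree 4: P0 = a_0 = -7/4; P1 = a_1 + q1*a_0 = 74/15; P2 = a_2 + q1*a_1 + q2*a_0 = -43/15; P3 = a_3 + q1*a_2 + q2*a_1 = 13/75; P4 = a_4 + q1*a_3 + q2*a_2 = 13/900.

The Pade approximant has numerator coefficients [-7/4, 74/15, -43/15, 13/75, 13/900]; denominator coefficients [1, -4/3, 2/5].


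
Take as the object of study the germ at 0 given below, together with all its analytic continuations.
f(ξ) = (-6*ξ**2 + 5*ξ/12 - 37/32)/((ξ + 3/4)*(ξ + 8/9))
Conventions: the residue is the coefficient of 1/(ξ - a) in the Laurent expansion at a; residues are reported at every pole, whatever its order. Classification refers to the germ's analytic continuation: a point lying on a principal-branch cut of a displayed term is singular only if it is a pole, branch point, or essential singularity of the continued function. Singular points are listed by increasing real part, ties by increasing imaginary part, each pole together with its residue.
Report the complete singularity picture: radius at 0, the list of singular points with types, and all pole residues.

Denominator factor (ξ + 8/9): pole of order 1 at -8/9, modulus 8/9.
Denominator factor (ξ + 3/4): pole of order 1 at -3/4, modulus 3/4.
The radius of convergence is the smallest modulus among the singular points: 3/4.
At the order-1 pole -8/9 set g(ξ) = (ξ - (-8/9))*f(ξ) = (-6*ξ**2 + 5*ξ/12 - 37/32)/(ξ + 3/4).
Simple pole: residue = g(a) at a = -8/9, which is 361/8.
At the order-1 pole -3/4 set g(ξ) = (ξ - (-3/4))*f(ξ) = (-6*ξ**2 + 5*ξ/12 - 37/32)/(ξ + 8/9).
Simple pole: residue = g(a) at a = -3/4, which is -279/8.
List the singular points by increasing real part (a conjugate pair: the negative imaginary part first).

Radius of convergence at 0: 3/4.
At -8/9: a pole of order 1; residue 361/8.
At -3/4: a pole of order 1; residue -279/8.
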